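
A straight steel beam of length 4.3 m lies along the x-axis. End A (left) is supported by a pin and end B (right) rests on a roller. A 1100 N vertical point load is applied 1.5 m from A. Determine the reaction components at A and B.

Taking moments about A: B_y·4.3 − 1100·1.5 = 0 → B_y = 1650/4.3 = 383.721 ≈ 383.7 N.
ΣF_y = 0: A_y + 383.721 − 1100 = 0 → A_y = 716.3 N.
ΣF_x = 0: no horizontal applied forces, so A_x = 0.

A_x = 0, A_y = 716.3 N, B_y = 383.7 N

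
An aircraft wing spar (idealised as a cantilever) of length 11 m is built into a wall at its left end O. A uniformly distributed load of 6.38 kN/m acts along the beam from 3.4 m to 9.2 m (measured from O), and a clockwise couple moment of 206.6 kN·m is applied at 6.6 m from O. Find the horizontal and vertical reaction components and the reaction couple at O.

Resultant of the distributed load: 6.38 × 5.8 = 37.004 kN at 6.3 m from O.
ΣF_x = 0: O_x = 0.
ΣF_y = 0: O_y − 6.38·5.8 = 0 → O_y = 37.00 kN.
ΣM about O: M_O − (6.38·5.8)·6.3 − 206.6 = 0 → M_O = 439.7 kN·m.

O_x = 0, O_y = 37.00 kN, M_O = 439.7 kN·m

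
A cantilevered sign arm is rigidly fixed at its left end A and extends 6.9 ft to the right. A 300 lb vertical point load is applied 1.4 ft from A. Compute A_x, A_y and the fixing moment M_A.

A_x = 0, A_y = 300.0 lb, M_A = 420.0 lb·ft

ΣF_x = 0: A_x = 0.
ΣF_y = 0: A_y − 300 = 0 → A_y = 300.0 lb.
ΣM about A: M_A − 300·1.4 = 0 → M_A = 420.0 lb·ft.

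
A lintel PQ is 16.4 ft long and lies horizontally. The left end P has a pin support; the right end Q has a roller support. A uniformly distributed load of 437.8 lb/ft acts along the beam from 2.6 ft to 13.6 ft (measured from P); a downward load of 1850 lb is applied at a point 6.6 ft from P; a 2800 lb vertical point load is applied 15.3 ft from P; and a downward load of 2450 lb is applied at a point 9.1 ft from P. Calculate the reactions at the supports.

P_x = 0, P_y = 4821 lb, Q_y = 7095 lb

Resultant of the distributed load: 437.8 × 11 = 4815.8 lb at 8.1 ft from P.
Taking moments about P: Q_y·16.4 − (437.8·11)·8.1 − 1850·6.6 − 2800·15.3 − 2450·9.1 = 0 → Q_y = 116352.98/16.4 = 7094.69 ≈ 7095 lb.
ΣF_y = 0: P_y + 7094.69 − 437.8·11 − 1850 − 2800 − 2450 = 0 → P_y = 4821 lb.
ΣF_x = 0: no horizontal applied forces, so P_x = 0.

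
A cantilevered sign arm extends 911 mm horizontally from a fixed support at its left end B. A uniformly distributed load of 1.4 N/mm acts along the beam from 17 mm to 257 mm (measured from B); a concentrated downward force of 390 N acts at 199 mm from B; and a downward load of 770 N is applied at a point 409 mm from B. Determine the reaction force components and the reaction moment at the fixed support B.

Resultant of the distributed load: 1.4 × 240 = 336 N at 137 mm from B.
ΣF_x = 0: B_x = 0.
ΣF_y = 0: B_y − 1.4·240 − 390 − 770 = 0 → B_y = 1496 N.
ΣM about B: M_B − (1.4·240)·137 − 390·199 − 770·409 = 0 → M_B = 438600 N·mm.

B_x = 0, B_y = 1496 N, M_B = 438600 N·mm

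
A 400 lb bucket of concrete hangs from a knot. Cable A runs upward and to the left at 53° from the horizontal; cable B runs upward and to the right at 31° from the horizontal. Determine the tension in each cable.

T_A = 344.8 lb, T_B = 242.1 lb

ΣF_x = 0: −T_A·cos53° + T_B·cos31° = 0 → T_B = 0.702098·T_A.
ΣF_y = 0: T_A·sin53° + T_B·sin31° = 400.
Substitute: T_A·(0.798636 + 0.702098·0.515038) = 400 → T_A = 344.755 ≈ 344.8 lb.
Then T_B = 0.702098 × 344.755 = 242.1 lb.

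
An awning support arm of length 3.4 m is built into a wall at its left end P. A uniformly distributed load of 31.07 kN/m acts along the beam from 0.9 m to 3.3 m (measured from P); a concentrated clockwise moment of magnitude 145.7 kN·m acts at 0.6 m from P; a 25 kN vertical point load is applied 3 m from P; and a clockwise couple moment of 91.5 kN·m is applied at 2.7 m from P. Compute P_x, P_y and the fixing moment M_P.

P_x = 0, P_y = 99.57 kN, M_P = 468.8 kN·m

Resultant of the distributed load: 31.07 × 2.4 = 74.568 kN at 2.1 m from P.
ΣF_x = 0: P_x = 0.
ΣF_y = 0: P_y − 31.07·2.4 − 25 = 0 → P_y = 99.57 kN.
ΣM about P: M_P − (31.07·2.4)·2.1 − 145.7 − 25·3 − 91.5 = 0 → M_P = 468.8 kN·m.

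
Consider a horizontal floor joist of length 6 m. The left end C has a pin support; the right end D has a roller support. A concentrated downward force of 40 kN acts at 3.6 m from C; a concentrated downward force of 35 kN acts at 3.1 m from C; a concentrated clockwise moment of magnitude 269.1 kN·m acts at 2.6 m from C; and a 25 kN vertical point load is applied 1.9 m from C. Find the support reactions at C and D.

C_x = 0, C_y = 5.150 kN, D_y = 94.85 kN

ΣM about C: D_y·6 − 40·3.6 − 35·3.1 − 269.1 − 25·1.9 = 0 → D_y = 569.1/6 = 94.85 kN.
ΣF_y = 0: C_y + 94.85 − 40 − 35 − 25 = 0 → C_y = 5.150 kN.
ΣF_x = 0: no horizontal applied forces, so C_x = 0.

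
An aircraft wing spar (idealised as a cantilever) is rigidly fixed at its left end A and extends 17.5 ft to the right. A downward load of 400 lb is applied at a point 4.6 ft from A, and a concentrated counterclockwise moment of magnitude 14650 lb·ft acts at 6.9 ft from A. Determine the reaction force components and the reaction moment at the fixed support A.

ΣF_x = 0: A_x = 0.
ΣF_y = 0: A_y − 400 = 0 → A_y = 400.0 lb.
ΣM about A: M_A − 400·4.6 + 14650 = 0 → M_A = -12810 lb·ft.

A_x = 0, A_y = 400.0 lb, M_A = -12810 lb·ft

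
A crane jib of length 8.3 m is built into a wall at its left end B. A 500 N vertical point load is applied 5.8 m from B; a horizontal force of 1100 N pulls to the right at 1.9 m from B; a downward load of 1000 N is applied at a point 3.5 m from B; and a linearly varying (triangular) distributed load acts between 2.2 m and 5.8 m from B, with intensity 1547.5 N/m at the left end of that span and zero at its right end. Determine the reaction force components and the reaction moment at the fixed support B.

B_x = -1100 N, B_y = 4286 N, M_B = 15870 N·m

Resultant of the triangular load: ½ × 1547.5 × 3.6 = 2785.5 N, acting at 3.4 m from B (one-third of the span from the peak).
ΣF_x = 0: B_x + 1100 = 0 → B_x = -1100 N.
ΣF_y = 0: B_y − 500 − 1000 − ½·1547.5·3.6 = 0 → B_y = 4286 N.
ΣM about B: M_B − 500·5.8 − 1000·3.5 − (½·1547.5·3.6)·3.4 = 0 → M_B = 15870 N·m.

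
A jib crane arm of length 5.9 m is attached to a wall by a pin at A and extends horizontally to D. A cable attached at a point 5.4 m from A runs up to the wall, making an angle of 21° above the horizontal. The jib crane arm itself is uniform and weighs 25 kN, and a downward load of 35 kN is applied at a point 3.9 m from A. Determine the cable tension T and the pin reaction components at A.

ΣM about A: T·sin21°·5.4 − 25·2.95 − 35·3.9 = 0 → T = 210.25/(5.4·0.358368) = 108.646 ≈ 108.6 kN.
ΣF_x = 0: A_x − T·cos21° = 0 → A_x = 108.646 × 0.93358 = 101.4 kN.
ΣF_y = 0: A_y + T·sin21° − 25 − 35 = 0 → A_y = 60 − 108.646 × 0.358368 = 21.06 kN.

T = 108.6 kN, A_x = 101.4 kN, A_y = 21.06 kN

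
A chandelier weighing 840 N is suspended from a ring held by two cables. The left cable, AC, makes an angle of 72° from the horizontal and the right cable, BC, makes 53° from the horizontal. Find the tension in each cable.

ΣF_x = 0: −T_AC·cos72° + T_BC·cos53° = 0 → T_BC = 0.513475·T_AC.
ΣF_y = 0: T_AC·sin72° + T_BC·sin53° = 840.
Substitute: T_AC·(0.951057 + 0.513475·0.798636) = 840 → T_AC = 617.131 ≈ 617.1 N.
Then T_BC = 0.513475 × 617.131 = 316.9 N.

T_AC = 617.1 N, T_BC = 316.9 N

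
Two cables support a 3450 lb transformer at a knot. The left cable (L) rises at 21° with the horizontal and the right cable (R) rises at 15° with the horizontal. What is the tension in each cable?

T_L = 5669 lb, T_R = 5480 lb

ΣF_x = 0: −T_L·cos21° + T_R·cos15° = 0 → T_R = 0.966514·T_L.
ΣF_y = 0: T_L·sin21° + T_R·sin15° = 3450.
Substitute: T_L·(0.358368 + 0.966514·0.258819) = 3450 → T_L = 5669.49 ≈ 5669 lb.
Then T_R = 0.966514 × 5669.49 = 5480 lb.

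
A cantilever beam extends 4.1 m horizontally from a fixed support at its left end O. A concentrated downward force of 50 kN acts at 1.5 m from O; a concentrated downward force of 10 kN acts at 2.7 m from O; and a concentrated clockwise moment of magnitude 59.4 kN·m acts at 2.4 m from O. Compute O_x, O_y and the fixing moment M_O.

ΣF_x = 0: O_x = 0.
ΣF_y = 0: O_y − 50 − 10 = 0 → O_y = 60.00 kN.
ΣM about O: M_O − 50·1.5 − 10·2.7 − 59.4 = 0 → M_O = 161.4 kN·m.

O_x = 0, O_y = 60.00 kN, M_O = 161.4 kN·m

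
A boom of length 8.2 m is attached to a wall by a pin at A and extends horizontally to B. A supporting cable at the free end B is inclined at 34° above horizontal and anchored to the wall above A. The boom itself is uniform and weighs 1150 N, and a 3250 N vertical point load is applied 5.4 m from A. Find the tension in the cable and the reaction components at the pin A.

ΣM about A: T·sin34°·8.2 − 1150·4.1 − 3250·5.4 = 0 → T = 22265/(8.2·0.559193) = 4855.65 ≈ 4856 N.
ΣF_x = 0: A_x − T·cos34° = 0 → A_x = 4855.65 × 0.829038 = 4026 N.
ΣF_y = 0: A_y + T·sin34° − 1150 − 3250 = 0 → A_y = 4400 − 4855.65 × 0.559193 = 1685 N.

T = 4856 N, A_x = 4026 N, A_y = 1685 N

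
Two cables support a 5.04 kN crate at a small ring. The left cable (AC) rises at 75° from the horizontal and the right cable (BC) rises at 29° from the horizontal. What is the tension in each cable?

T_AC = 4.543 kN, T_BC = 1.344 kN

ΣF_x = 0: −T_AC·cos75° + T_BC·cos29° = 0 → T_BC = 0.295922·T_AC.
ΣF_y = 0: T_AC·sin75° + T_BC·sin29° = 5.04.
Substitute: T_AC·(0.965926 + 0.295922·0.48481) = 5.04 → T_AC = 4.54303 ≈ 4.543 kN.
Then T_BC = 0.295922 × 4.54303 = 1.344 kN.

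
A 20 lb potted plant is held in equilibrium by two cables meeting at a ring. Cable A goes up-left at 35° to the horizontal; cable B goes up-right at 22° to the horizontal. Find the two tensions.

ΣF_x = 0: −T_A·cos35° + T_B·cos22° = 0 → T_B = 0.883484·T_A.
ΣF_y = 0: T_A·sin35° + T_B·sin22° = 20.
Substitute: T_A·(0.573576 + 0.883484·0.374607) = 20 → T_A = 22.1108 ≈ 22.11 lb.
Then T_B = 0.883484 × 22.1108 = 19.53 lb.

T_A = 22.11 lb, T_B = 19.53 lb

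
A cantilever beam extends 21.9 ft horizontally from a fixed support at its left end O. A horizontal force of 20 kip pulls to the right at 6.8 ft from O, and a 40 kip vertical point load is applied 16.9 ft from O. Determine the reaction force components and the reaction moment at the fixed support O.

ΣF_x = 0: O_x + 20 = 0 → O_x = -20.00 kip.
ΣF_y = 0: O_y − 40 = 0 → O_y = 40.00 kip.
ΣM about O: M_O − 40·16.9 = 0 → M_O = 676.0 kip·ft.

O_x = -20.00 kip, O_y = 40.00 kip, M_O = 676.0 kip·ft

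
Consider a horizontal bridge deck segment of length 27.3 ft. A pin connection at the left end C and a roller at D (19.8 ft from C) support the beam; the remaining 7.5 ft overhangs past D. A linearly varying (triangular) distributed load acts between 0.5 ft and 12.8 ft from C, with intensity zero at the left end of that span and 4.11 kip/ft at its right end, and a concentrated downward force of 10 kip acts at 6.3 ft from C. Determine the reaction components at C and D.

C_x = 0, C_y = 20.99 kip, D_y = 14.29 kip

Resultant of the triangular load: ½ × 4.11 × 12.3 = 25.2765 kip, acting at 8.7 ft from C (one-third of the span from the peak).
ΣM about C: D_y·19.8 − (½·4.11·12.3)·8.7 − 10·6.3 = 0 → D_y = 282.90555/19.8 = 14.2882 ≈ 14.29 kip.
ΣF_y = 0: C_y + 14.2882 − ½·4.11·12.3 − 10 = 0 → C_y = 20.99 kip.
ΣF_x = 0: no horizontal applied forces, so C_x = 0.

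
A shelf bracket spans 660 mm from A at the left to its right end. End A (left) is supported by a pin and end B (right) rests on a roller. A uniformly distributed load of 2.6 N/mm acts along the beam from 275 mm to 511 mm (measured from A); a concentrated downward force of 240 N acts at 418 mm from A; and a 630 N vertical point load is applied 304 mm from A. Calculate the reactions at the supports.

A_x = 0, A_y = 676.0 N, B_y = 807.6 N

Resultant of the distributed load: 2.6 × 236 = 613.6 N at 393 mm from A.
ΣM about A: B_y·660 − (2.6·236)·393 − 240·418 − 630·304 = 0 → B_y = 532984.8/660 = 807.553 ≈ 807.6 N.
ΣF_y = 0: A_y + 807.553 − 2.6·236 − 240 − 630 = 0 → A_y = 676.0 N.
ΣF_x = 0: no horizontal applied forces, so A_x = 0.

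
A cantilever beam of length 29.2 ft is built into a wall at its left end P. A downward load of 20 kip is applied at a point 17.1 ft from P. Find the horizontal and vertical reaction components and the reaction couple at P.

P_x = 0, P_y = 20.00 kip, M_P = 342.0 kip·ft

ΣF_x = 0: P_x = 0.
ΣF_y = 0: P_y − 20 = 0 → P_y = 20.00 kip.
ΣM about P: M_P − 20·17.1 = 0 → M_P = 342.0 kip·ft.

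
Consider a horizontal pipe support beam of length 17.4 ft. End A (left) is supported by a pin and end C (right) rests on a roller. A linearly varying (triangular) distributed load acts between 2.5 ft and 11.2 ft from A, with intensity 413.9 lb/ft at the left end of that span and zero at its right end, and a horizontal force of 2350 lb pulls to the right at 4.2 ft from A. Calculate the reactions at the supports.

A_x = -2350 lb, A_y = 1242 lb, C_y = 558.8 lb

Resultant of the triangular load: ½ × 413.9 × 8.7 = 1800.465 lb, acting at 5.4 ft from A (one-third of the span from the peak).
Taking moments about A: C_y·17.4 − (½·413.9·8.7)·5.4 = 0 → C_y = 9722.511/17.4 = 558.765 ≈ 558.8 lb.
ΣF_y = 0: A_y + 558.765 − ½·413.9·8.7 = 0 → A_y = 1242 lb.
ΣF_x = 0: A_x + 2350 = 0 → A_x = -2350 lb.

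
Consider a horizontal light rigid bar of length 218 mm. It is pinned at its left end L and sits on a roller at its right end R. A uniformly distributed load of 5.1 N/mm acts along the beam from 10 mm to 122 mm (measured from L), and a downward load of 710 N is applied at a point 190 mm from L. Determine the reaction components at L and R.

L_x = 0, L_y = 489.5 N, R_y = 791.7 N

Resultant of the distributed load: 5.1 × 112 = 571.2 N at 66 mm from L.
Taking moments about L: R_y·218 − (5.1·112)·66 − 710·190 = 0 → R_y = 172599.2/218 = 791.739 ≈ 791.7 N.
ΣF_y = 0: L_y + 791.739 − 5.1·112 − 710 = 0 → L_y = 489.5 N.
ΣF_x = 0: no horizontal applied forces, so L_x = 0.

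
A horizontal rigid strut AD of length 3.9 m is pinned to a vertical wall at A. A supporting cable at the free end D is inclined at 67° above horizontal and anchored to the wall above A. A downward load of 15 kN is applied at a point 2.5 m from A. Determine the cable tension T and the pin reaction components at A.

ΣM about A: T·sin67°·3.9 − 15·2.5 = 0 → T = 37.5/(3.9·0.920505) = 10.4458 ≈ 10.45 kN.
ΣF_x = 0: A_x − T·cos67° = 0 → A_x = 10.4458 × 0.390731 = 4.081 kN.
ΣF_y = 0: A_y + T·sin67° − 15 = 0 → A_y = 15 − 10.4458 × 0.920505 = 5.385 kN.

T = 10.45 kN, A_x = 4.081 kN, A_y = 5.385 kN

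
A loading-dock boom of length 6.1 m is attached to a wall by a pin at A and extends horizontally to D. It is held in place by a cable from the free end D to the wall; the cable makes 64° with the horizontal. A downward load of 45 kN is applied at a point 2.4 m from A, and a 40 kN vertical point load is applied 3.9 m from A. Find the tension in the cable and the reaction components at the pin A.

T = 48.15 kN, A_x = 21.11 kN, A_y = 41.72 kN

ΣM about A: T·sin64°·6.1 − 45·2.4 − 40·3.9 = 0 → T = 264/(6.1·0.898794) = 48.152 ≈ 48.15 kN.
ΣF_x = 0: A_x − T·cos64° = 0 → A_x = 48.152 × 0.438371 = 21.11 kN.
ΣF_y = 0: A_y + T·sin64° − 45 − 40 = 0 → A_y = 85 − 48.152 × 0.898794 = 41.72 kN.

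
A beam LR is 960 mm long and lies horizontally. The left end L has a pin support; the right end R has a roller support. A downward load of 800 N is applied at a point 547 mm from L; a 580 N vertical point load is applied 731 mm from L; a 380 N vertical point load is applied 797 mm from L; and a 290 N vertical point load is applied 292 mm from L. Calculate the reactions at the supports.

L_x = 0, L_y = 748.8 N, R_y = 1301 N

ΣM about L: R_y·960 − 800·547 − 580·731 − 380·797 − 290·292 = 0 → R_y = 1249120/960 = 1301.17 ≈ 1301 N.
ΣF_y = 0: L_y + 1301.17 − 800 − 580 − 380 − 290 = 0 → L_y = 748.8 N.
ΣF_x = 0: no horizontal applied forces, so L_x = 0.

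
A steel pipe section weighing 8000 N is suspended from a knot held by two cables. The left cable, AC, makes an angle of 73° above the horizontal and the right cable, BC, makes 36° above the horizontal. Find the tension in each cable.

T_AC = 6845 N, T_BC = 2474 N

ΣF_x = 0: −T_AC·cos73° + T_BC·cos36° = 0 → T_BC = 0.361391·T_AC.
ΣF_y = 0: T_AC·sin73° + T_BC·sin36° = 8000.
Substitute: T_AC·(0.956305 + 0.361391·0.587785) = 8000 → T_AC = 6845.06 ≈ 6845 N.
Then T_BC = 0.361391 × 6845.06 = 2474 N.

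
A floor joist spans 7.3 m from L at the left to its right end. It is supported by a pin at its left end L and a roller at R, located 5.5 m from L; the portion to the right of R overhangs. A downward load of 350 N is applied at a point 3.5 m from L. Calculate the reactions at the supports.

ΣM about L: R_y·5.5 − 350·3.5 = 0 → R_y = 1225/5.5 = 222.727 ≈ 222.7 N.
ΣF_y = 0: L_y + 222.727 − 350 = 0 → L_y = 127.3 N.
ΣF_x = 0: no horizontal applied forces, so L_x = 0.

L_x = 0, L_y = 127.3 N, R_y = 222.7 N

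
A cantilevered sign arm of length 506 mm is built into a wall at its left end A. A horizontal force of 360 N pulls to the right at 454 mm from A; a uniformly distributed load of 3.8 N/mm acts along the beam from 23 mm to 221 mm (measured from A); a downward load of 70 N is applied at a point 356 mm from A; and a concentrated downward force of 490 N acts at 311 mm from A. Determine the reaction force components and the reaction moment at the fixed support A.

A_x = -360.0 N, A_y = 1312 N, M_A = 269100 N·mm

Resultant of the distributed load: 3.8 × 198 = 752.4 N at 122 mm from A.
ΣF_x = 0: A_x + 360 = 0 → A_x = -360.0 N.
ΣF_y = 0: A_y − 3.8·198 − 70 − 490 = 0 → A_y = 1312 N.
ΣM about A: M_A − (3.8·198)·122 − 70·356 − 490·311 = 0 → M_A = 269100 N·mm.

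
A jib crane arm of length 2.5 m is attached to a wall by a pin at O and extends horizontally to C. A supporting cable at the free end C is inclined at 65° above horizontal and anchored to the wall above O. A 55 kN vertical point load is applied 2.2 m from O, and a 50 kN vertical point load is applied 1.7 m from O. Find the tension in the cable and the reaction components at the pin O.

T = 90.92 kN, O_x = 38.42 kN, O_y = 22.60 kN

ΣM about O: T·sin65°·2.5 − 55·2.2 − 50·1.7 = 0 → T = 206/(2.5·0.906308) = 90.9183 ≈ 90.92 kN.
ΣF_x = 0: O_x − T·cos65° = 0 → O_x = 90.9183 × 0.422618 = 38.42 kN.
ΣF_y = 0: O_y + T·sin65° − 55 − 50 = 0 → O_y = 105 − 90.9183 × 0.906308 = 22.60 kN.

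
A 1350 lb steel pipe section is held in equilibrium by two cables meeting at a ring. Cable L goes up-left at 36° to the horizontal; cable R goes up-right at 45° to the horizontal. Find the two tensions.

T_L = 966.5 lb, T_R = 1106 lb

ΣF_x = 0: −T_L·cos36° + T_R·cos45° = 0 → T_R = 1.14412·T_L.
ΣF_y = 0: T_L·sin36° + T_R·sin45° = 1350.
Substitute: T_L·(0.587785 + 1.14412·0.707107) = 1350 → T_L = 966.495 ≈ 966.5 lb.
Then T_R = 1.14412 × 966.495 = 1106 lb.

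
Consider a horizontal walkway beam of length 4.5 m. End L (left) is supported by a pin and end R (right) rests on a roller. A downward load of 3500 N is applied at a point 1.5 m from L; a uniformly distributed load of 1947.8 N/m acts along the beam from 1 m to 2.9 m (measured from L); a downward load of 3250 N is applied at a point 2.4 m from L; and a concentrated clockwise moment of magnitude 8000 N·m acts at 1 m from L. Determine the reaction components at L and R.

Resultant of the distributed load: 1947.8 × 1.9 = 3700.82 N at 1.95 m from L.
ΣM about L: R_y·4.5 − 3500·1.5 − (1947.8·1.9)·1.95 − 3250·2.4 − 8000 = 0 → R_y = 28266.599/4.5 = 6281.47 ≈ 6281 N.
ΣF_y = 0: L_y + 6281.47 − 3500 − 1947.8·1.9 − 3250 = 0 → L_y = 4169 N.
ΣF_x = 0: no horizontal applied forces, so L_x = 0.

L_x = 0, L_y = 4169 N, R_y = 6281 N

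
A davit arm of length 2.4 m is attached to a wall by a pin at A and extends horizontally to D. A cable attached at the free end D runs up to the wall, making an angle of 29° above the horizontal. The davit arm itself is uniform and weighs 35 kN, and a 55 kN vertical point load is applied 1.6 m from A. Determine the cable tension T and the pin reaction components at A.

T = 111.7 kN, A_x = 97.72 kN, A_y = 35.83 kN

ΣM about A: T·sin29°·2.4 − 35·1.2 − 55·1.6 = 0 → T = 130/(2.4·0.48481) = 111.728 ≈ 111.7 kN.
ΣF_x = 0: A_x − T·cos29° = 0 → A_x = 111.728 × 0.87462 = 97.72 kN.
ΣF_y = 0: A_y + T·sin29° − 35 − 55 = 0 → A_y = 90 − 111.728 × 0.48481 = 35.83 kN.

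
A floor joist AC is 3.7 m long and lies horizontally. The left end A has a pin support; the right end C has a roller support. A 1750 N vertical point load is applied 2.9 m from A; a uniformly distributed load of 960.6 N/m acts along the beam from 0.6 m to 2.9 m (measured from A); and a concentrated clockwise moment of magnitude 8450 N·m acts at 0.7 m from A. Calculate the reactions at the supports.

A_x = 0, A_y = -741.0 N, C_y = 4700 N

Resultant of the distributed load: 960.6 × 2.3 = 2209.38 N at 1.75 m from A.
ΣM about A: C_y·3.7 − 1750·2.9 − (960.6·2.3)·1.75 − 8450 = 0 → C_y = 17391.415/3.7 = 4700.38 ≈ 4700 N.
ΣF_y = 0: A_y + 4700.38 − 1750 − 960.6·2.3 = 0 → A_y = -741.0 N.
ΣF_x = 0: no horizontal applied forces, so A_x = 0.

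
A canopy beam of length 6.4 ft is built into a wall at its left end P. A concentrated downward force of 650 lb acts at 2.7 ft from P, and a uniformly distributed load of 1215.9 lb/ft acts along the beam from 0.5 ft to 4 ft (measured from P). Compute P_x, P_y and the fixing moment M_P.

P_x = 0, P_y = 4906 lb, M_P = 11330 lb·ft

Resultant of the distributed load: 1215.9 × 3.5 = 4255.65 lb at 2.25 ft from P.
ΣF_x = 0: P_x = 0.
ΣF_y = 0: P_y − 650 − 1215.9·3.5 = 0 → P_y = 4906 lb.
ΣM about P: M_P − 650·2.7 − (1215.9·3.5)·2.25 = 0 → M_P = 11330 lb·ft.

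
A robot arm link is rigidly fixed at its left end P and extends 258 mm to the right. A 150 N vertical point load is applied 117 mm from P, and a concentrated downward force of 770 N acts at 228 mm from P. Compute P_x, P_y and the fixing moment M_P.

P_x = 0, P_y = 920.0 N, M_P = 193100 N·mm

ΣF_x = 0: P_x = 0.
ΣF_y = 0: P_y − 150 − 770 = 0 → P_y = 920.0 N.
ΣM about P: M_P − 150·117 − 770·228 = 0 → M_P = 193100 N·mm.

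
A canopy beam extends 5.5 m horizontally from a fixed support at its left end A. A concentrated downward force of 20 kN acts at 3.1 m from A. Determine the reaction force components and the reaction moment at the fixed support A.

A_x = 0, A_y = 20.00 kN, M_A = 62.00 kN·m

ΣF_x = 0: A_x = 0.
ΣF_y = 0: A_y − 20 = 0 → A_y = 20.00 kN.
ΣM about A: M_A − 20·3.1 = 0 → M_A = 62.00 kN·m.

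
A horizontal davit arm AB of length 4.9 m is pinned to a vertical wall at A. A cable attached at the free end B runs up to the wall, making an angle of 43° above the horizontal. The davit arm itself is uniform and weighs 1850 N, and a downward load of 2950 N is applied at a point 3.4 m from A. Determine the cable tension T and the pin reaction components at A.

ΣM about A: T·sin43°·4.9 − 1850·2.45 − 2950·3.4 = 0 → T = 14562.5/(4.9·0.681998) = 4357.69 ≈ 4358 N.
ΣF_x = 0: A_x − T·cos43° = 0 → A_x = 4357.69 × 0.731354 = 3187 N.
ΣF_y = 0: A_y + T·sin43° − 1850 − 2950 = 0 → A_y = 4800 − 4357.69 × 0.681998 = 1828 N.

T = 4358 N, A_x = 3187 N, A_y = 1828 N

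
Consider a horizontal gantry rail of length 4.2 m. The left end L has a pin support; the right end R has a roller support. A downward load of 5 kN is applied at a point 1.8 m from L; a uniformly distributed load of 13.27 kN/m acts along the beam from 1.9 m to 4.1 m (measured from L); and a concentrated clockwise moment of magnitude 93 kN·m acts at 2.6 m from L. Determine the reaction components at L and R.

Resultant of the distributed load: 13.27 × 2.2 = 29.194 kN at 3 m from L.
ΣM about L: R_y·4.2 − 5·1.8 − (13.27·2.2)·3 − 93 = 0 → R_y = 189.582/4.2 = 45.1386 ≈ 45.14 kN.
ΣF_y = 0: L_y + 45.1386 − 5 − 13.27·2.2 = 0 → L_y = -10.94 kN.
ΣF_x = 0: no horizontal applied forces, so L_x = 0.

L_x = 0, L_y = -10.94 kN, R_y = 45.14 kN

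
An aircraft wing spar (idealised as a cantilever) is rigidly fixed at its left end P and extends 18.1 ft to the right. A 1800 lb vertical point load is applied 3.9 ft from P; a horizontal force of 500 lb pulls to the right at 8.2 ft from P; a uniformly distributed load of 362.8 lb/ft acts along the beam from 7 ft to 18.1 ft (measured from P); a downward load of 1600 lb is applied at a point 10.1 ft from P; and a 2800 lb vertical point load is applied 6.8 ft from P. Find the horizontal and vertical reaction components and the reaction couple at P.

Resultant of the distributed load: 362.8 × 11.1 = 4027.08 lb at 12.55 ft from P.
ΣF_x = 0: P_x + 500 = 0 → P_x = -500.0 lb.
ΣF_y = 0: P_y − 1800 − 362.8·11.1 − 1600 − 2800 = 0 → P_y = 10230 lb.
ΣM about P: M_P − 1800·3.9 − (362.8·11.1)·12.55 − 1600·10.1 − 2800·6.8 = 0 → M_P = 92760 lb·ft.

P_x = -500.0 lb, P_y = 10230 lb, M_P = 92760 lb·ft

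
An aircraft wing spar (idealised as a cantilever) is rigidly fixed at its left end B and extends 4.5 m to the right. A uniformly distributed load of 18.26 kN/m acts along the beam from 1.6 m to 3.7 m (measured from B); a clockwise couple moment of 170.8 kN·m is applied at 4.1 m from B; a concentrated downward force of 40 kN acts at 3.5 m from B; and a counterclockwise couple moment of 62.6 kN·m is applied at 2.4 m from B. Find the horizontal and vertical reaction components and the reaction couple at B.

Resultant of the distributed load: 18.26 × 2.1 = 38.346 kN at 2.65 m from B.
ΣF_x = 0: B_x = 0.
ΣF_y = 0: B_y − 18.26·2.1 − 40 = 0 → B_y = 78.35 kN.
ΣM about B: M_B − (18.26·2.1)·2.65 − 170.8 − 40·3.5 + 62.6 = 0 → M_B = 349.8 kN·m.

B_x = 0, B_y = 78.35 kN, M_B = 349.8 kN·m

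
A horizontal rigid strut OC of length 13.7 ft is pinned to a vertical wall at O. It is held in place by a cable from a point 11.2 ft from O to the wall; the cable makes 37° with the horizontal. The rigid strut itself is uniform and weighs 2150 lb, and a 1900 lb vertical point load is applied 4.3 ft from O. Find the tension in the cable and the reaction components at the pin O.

T = 3397 lb, O_x = 2713 lb, O_y = 2006 lb

ΣM about O: T·sin37°·11.2 − 2150·6.85 − 1900·4.3 = 0 → T = 22897.5/(11.2·0.601815) = 3397.09 ≈ 3397 lb.
ΣF_x = 0: O_x − T·cos37° = 0 → O_x = 3397.09 × 0.798636 = 2713 lb.
ΣF_y = 0: O_y + T·sin37° − 2150 − 1900 = 0 → O_y = 4050 − 3397.09 × 0.601815 = 2006 lb.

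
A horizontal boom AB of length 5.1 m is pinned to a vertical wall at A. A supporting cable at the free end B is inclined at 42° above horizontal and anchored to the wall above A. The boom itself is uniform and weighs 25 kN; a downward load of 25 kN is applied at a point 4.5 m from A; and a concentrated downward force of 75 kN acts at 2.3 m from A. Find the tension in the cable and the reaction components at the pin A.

T = 102.2 kN, A_x = 75.95 kN, A_y = 56.62 kN

ΣM about A: T·sin42°·5.1 − 25·2.55 − 25·4.5 − 75·2.3 = 0 → T = 348.75/(5.1·0.669131) = 102.196 ≈ 102.2 kN.
ΣF_x = 0: A_x − T·cos42° = 0 → A_x = 102.196 × 0.743145 = 75.95 kN.
ΣF_y = 0: A_y + T·sin42° − 25 − 25 − 75 = 0 → A_y = 125 − 102.196 × 0.669131 = 56.62 kN.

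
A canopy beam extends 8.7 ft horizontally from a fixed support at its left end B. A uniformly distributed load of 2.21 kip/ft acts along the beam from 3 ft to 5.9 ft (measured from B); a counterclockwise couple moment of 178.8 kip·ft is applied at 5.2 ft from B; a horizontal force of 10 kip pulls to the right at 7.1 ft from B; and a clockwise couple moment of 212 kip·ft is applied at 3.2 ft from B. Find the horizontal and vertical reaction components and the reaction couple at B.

B_x = -10.00 kip, B_y = 6.409 kip, M_B = 61.72 kip·ft

Resultant of the distributed load: 2.21 × 2.9 = 6.409 kip at 4.45 ft from B.
ΣF_x = 0: B_x + 10 = 0 → B_x = -10.00 kip.
ΣF_y = 0: B_y − 2.21·2.9 = 0 → B_y = 6.409 kip.
ΣM about B: M_B − (2.21·2.9)·4.45 + 178.8 − 212 = 0 → M_B = 61.72 kip·ft.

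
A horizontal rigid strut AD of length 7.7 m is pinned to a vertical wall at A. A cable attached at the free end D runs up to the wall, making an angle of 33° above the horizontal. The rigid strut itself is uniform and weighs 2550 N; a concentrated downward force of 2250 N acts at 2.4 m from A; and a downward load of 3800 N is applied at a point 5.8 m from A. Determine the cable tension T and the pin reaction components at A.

ΣM about A: T·sin33°·7.7 − 2550·3.85 − 2250·2.4 − 3800·5.8 = 0 → T = 37257.5/(7.7·0.544639) = 8884.12 ≈ 8884 N.
ΣF_x = 0: A_x − T·cos33° = 0 → A_x = 8884.12 × 0.838671 = 7451 N.
ΣF_y = 0: A_y + T·sin33° − 2550 − 2250 − 3800 = 0 → A_y = 8600 − 8884.12 × 0.544639 = 3761 N.

T = 8884 N, A_x = 7451 N, A_y = 3761 N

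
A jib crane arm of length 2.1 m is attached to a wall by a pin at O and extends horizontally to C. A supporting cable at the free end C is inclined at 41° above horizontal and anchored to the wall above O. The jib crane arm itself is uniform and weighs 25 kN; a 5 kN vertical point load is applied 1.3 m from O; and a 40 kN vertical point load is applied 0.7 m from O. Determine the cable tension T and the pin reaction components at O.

T = 44.09 kN, O_x = 33.28 kN, O_y = 41.07 kN

ΣM about O: T·sin41°·2.1 − 25·1.05 − 5·1.3 − 40·0.7 = 0 → T = 60.75/(2.1·0.656059) = 44.0945 ≈ 44.09 kN.
ΣF_x = 0: O_x − T·cos41° = 0 → O_x = 44.0945 × 0.75471 = 33.28 kN.
ΣF_y = 0: O_y + T·sin41° − 25 − 5 − 40 = 0 → O_y = 70 − 44.0945 × 0.656059 = 41.07 kN.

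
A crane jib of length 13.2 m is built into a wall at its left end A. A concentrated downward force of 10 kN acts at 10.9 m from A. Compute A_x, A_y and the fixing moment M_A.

ΣF_x = 0: A_x = 0.
ΣF_y = 0: A_y − 10 = 0 → A_y = 10.00 kN.
ΣM about A: M_A − 10·10.9 = 0 → M_A = 109.0 kN·m.

A_x = 0, A_y = 10.00 kN, M_A = 109.0 kN·m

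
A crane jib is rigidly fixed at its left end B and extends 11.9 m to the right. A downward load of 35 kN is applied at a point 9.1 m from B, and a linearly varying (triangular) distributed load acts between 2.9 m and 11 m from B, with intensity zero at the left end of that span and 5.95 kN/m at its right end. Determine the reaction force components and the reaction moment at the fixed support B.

B_x = 0, B_y = 59.10 kN, M_B = 518.5 kN·m

Resultant of the triangular load: ½ × 5.95 × 8.1 = 24.0975 kN, acting at 8.3 m from B (one-third of the span from the peak).
ΣF_x = 0: B_x = 0.
ΣF_y = 0: B_y − 35 − ½·5.95·8.1 = 0 → B_y = 59.10 kN.
ΣM about B: M_B − 35·9.1 − (½·5.95·8.1)·8.3 = 0 → M_B = 518.5 kN·m.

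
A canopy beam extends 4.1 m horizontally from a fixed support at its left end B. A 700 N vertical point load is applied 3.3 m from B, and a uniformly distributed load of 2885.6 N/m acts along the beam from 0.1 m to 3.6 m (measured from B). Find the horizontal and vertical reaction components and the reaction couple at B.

Resultant of the distributed load: 2885.6 × 3.5 = 10099.6 N at 1.85 m from B.
ΣF_x = 0: B_x = 0.
ΣF_y = 0: B_y − 700 − 2885.6·3.5 = 0 → B_y = 10800 N.
ΣM about B: M_B − 700·3.3 − (2885.6·3.5)·1.85 = 0 → M_B = 20990 N·m.

B_x = 0, B_y = 10800 N, M_B = 20990 N·m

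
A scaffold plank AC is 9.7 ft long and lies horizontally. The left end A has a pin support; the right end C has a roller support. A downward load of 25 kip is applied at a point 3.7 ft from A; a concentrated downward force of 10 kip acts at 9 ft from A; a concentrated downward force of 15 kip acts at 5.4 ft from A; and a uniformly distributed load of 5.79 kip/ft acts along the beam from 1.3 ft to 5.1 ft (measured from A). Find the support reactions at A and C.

A_x = 0, A_y = 37.58 kip, C_y = 34.42 kip

Resultant of the distributed load: 5.79 × 3.8 = 22.002 kip at 3.2 ft from A.
Moments about A: C_y·9.7 − 25·3.7 − 10·9 − 15·5.4 − (5.79·3.8)·3.2 = 0 → C_y = 333.9064/9.7 = 34.4233 ≈ 34.42 kip.
ΣF_y = 0: A_y + 34.4233 − 25 − 10 − 15 − 5.79·3.8 = 0 → A_y = 37.58 kip.
ΣF_x = 0: no horizontal applied forces, so A_x = 0.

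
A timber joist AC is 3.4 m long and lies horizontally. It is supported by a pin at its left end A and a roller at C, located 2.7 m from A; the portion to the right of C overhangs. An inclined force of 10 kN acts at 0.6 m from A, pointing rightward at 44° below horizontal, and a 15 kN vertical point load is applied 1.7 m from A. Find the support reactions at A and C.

A_x = -7.193 kN, A_y = 10.96 kN, C_y = 10.99 kN

ΣM about A: C_y·2.7 − 10·sin44°·0.6 − 15·1.7 = 0 → C_y = 29.668/2.7 = 10.9881 ≈ 10.99 kN.
ΣF_y = 0: A_y + 10.9881 − 10·sin44° − 15 = 0 → A_y = 10.96 kN.
ΣF_x = 0: A_x + 10·cos44° = 0 → A_x = -7.193 kN.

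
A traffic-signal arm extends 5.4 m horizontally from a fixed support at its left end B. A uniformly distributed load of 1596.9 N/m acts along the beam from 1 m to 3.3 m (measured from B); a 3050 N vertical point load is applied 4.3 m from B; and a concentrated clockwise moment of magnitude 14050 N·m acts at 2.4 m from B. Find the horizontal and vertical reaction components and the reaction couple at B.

Resultant of the distributed load: 1596.9 × 2.3 = 3672.87 N at 2.15 m from B.
ΣF_x = 0: B_x = 0.
ΣF_y = 0: B_y − 1596.9·2.3 − 3050 = 0 → B_y = 6723 N.
ΣM about B: M_B − (1596.9·2.3)·2.15 − 3050·4.3 − 14050 = 0 → M_B = 35060 N·m.

B_x = 0, B_y = 6723 N, M_B = 35060 N·m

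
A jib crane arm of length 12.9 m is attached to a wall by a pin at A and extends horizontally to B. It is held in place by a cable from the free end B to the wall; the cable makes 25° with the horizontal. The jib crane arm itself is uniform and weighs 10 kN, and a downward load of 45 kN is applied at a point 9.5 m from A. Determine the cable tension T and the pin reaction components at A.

T = 90.25 kN, A_x = 81.79 kN, A_y = 16.86 kN

ΣM about A: T·sin25°·12.9 − 10·6.45 − 45·9.5 = 0 → T = 492/(12.9·0.422618) = 90.2459 ≈ 90.25 kN.
ΣF_x = 0: A_x − T·cos25° = 0 → A_x = 90.2459 × 0.906308 = 81.79 kN.
ΣF_y = 0: A_y + T·sin25° − 10 − 45 = 0 → A_y = 55 − 90.2459 × 0.422618 = 16.86 kN.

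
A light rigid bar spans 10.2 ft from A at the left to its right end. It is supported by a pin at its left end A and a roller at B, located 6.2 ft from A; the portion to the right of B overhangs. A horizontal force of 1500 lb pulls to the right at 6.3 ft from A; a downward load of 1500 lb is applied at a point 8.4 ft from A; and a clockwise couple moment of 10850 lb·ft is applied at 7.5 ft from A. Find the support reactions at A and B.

ΣM about A: B_y·6.2 − 1500·8.4 − 10850 = 0 → B_y = 23450/6.2 = 3782.26 ≈ 3782 lb.
ΣF_y = 0: A_y + 3782.26 − 1500 = 0 → A_y = -2282 lb.
ΣF_x = 0: A_x + 1500 = 0 → A_x = -1500 lb.

A_x = -1500 lb, A_y = -2282 lb, B_y = 3782 lb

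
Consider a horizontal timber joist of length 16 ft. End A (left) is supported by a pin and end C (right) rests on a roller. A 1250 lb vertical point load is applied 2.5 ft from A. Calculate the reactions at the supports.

A_x = 0, A_y = 1055 lb, C_y = 195.3 lb

Moments about A: C_y·16 − 1250·2.5 = 0 → C_y = 3125/16 = 195.312 ≈ 195.3 lb.
ΣF_y = 0: A_y + 195.312 − 1250 = 0 → A_y = 1055 lb.
ΣF_x = 0: no horizontal applied forces, so A_x = 0.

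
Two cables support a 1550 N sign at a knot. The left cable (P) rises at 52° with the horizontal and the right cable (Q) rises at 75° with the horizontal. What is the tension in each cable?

T_P = 502.3 N, T_Q = 1195 N

ΣF_x = 0: −T_P·cos52° + T_Q·cos75° = 0 → T_Q = 2.37873·T_P.
ΣF_y = 0: T_P·sin52° + T_Q·sin75° = 1550.
Substitute: T_P·(0.788011 + 2.37873·0.965926) = 1550 → T_P = 502.319 ≈ 502.3 N.
Then T_Q = 2.37873 × 502.319 = 1195 N.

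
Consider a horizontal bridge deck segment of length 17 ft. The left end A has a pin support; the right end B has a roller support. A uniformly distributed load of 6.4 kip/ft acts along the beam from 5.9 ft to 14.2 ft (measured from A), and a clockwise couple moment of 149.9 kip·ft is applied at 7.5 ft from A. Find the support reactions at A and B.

Resultant of the distributed load: 6.4 × 8.3 = 53.12 kip at 10.05 ft from A.
Taking moments about A: B_y·17 − (6.4·8.3)·10.05 − 149.9 = 0 → B_y = 683.756/17 = 40.2209 ≈ 40.22 kip.
ΣF_y = 0: A_y + 40.2209 − 6.4·8.3 = 0 → A_y = 12.90 kip.
ΣF_x = 0: no horizontal applied forces, so A_x = 0.

A_x = 0, A_y = 12.90 kip, B_y = 40.22 kip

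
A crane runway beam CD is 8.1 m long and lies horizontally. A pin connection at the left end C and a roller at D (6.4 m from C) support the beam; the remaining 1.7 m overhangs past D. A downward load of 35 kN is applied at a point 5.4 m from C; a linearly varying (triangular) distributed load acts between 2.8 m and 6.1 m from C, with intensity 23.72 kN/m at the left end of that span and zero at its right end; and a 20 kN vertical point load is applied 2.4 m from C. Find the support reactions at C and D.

C_x = 0, C_y = 33.26 kN, D_y = 60.88 kN

Resultant of the triangular load: ½ × 23.72 × 3.3 = 39.138 kN, acting at 3.9 m from C (one-third of the span from the peak).
ΣM about C: D_y·6.4 − 35·5.4 − (½·23.72·3.3)·3.9 − 20·2.4 = 0 → D_y = 389.6382/6.4 = 60.881 ≈ 60.88 kN.
ΣF_y = 0: C_y + 60.881 − 35 − ½·23.72·3.3 − 20 = 0 → C_y = 33.26 kN.
ΣF_x = 0: no horizontal applied forces, so C_x = 0.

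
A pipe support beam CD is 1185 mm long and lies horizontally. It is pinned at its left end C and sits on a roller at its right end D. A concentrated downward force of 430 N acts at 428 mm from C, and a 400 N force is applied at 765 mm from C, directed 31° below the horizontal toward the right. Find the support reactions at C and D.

ΣM about C: D_y·1185 − 430·428 − 400·sin31°·765 = 0 → D_y = 341642/1185 = 288.305 ≈ 288.3 N.
ΣF_y = 0: C_y + 288.305 − 430 − 400·sin31° = 0 → C_y = 347.7 N.
ΣF_x = 0: C_x + 400·cos31° = 0 → C_x = -342.9 N.

C_x = -342.9 N, C_y = 347.7 N, D_y = 288.3 N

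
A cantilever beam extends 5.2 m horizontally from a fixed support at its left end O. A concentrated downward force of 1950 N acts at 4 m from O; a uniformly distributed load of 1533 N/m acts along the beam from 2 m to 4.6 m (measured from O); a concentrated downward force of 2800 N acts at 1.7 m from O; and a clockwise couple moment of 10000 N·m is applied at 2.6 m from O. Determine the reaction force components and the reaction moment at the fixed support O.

Resultant of the distributed load: 1533 × 2.6 = 3985.8 N at 3.3 m from O.
ΣF_x = 0: O_x = 0.
ΣF_y = 0: O_y − 1950 − 1533·2.6 − 2800 = 0 → O_y = 8736 N.
ΣM about O: M_O − 1950·4 − (1533·2.6)·3.3 − 2800·1.7 − 10000 = 0 → M_O = 35710 N·m.

O_x = 0, O_y = 8736 N, M_O = 35710 N·m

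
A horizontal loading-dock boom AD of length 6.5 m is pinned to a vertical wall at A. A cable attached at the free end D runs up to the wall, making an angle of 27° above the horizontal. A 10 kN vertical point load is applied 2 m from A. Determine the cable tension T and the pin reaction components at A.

ΣM about A: T·sin27°·6.5 − 10·2 = 0 → T = 20/(6.5·0.45399) = 6.77751 ≈ 6.778 kN.
ΣF_x = 0: A_x − T·cos27° = 0 → A_x = 6.77751 × 0.891007 = 6.039 kN.
ΣF_y = 0: A_y + T·sin27° − 10 = 0 → A_y = 10 − 6.77751 × 0.45399 = 6.923 kN.

T = 6.778 kN, A_x = 6.039 kN, A_y = 6.923 kN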